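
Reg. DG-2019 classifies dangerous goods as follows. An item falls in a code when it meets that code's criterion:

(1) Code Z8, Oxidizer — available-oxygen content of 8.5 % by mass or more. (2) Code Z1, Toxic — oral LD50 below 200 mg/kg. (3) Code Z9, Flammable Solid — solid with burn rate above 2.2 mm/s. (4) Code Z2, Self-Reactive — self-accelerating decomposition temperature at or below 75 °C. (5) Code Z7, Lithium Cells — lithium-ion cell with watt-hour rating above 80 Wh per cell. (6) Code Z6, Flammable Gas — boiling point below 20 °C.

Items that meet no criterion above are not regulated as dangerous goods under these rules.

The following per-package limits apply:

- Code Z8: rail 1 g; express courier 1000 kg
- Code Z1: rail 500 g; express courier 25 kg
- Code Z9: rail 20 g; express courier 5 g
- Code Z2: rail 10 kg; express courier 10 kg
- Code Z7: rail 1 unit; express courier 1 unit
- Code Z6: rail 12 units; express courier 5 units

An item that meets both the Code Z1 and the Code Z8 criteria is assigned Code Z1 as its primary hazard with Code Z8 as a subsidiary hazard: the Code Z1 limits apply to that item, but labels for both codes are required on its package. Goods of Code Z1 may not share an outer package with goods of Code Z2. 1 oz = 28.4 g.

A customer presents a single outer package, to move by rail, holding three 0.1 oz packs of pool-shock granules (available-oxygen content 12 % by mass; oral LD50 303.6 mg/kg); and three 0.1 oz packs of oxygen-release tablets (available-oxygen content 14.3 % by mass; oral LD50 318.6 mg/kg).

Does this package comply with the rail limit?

The pool-shock granules have available-oxygen content 12 % by mass, which is ≥ 8.5 % by mass, so they are Code Z8 (Oxidizer).
The oxygen-release tablets have available-oxygen content 14.3 % by mass, which is ≥ 8.5 % by mass, so they are Code Z8 (Oxidizer).
Code Z8 net quantity: (three 0.1 oz packs = 8.52 g) + (three 0.1 oz packs = 8.52 g) = 17.04 g.
17.04 g exceeds the rail limit of 1 g for Code Z8.

No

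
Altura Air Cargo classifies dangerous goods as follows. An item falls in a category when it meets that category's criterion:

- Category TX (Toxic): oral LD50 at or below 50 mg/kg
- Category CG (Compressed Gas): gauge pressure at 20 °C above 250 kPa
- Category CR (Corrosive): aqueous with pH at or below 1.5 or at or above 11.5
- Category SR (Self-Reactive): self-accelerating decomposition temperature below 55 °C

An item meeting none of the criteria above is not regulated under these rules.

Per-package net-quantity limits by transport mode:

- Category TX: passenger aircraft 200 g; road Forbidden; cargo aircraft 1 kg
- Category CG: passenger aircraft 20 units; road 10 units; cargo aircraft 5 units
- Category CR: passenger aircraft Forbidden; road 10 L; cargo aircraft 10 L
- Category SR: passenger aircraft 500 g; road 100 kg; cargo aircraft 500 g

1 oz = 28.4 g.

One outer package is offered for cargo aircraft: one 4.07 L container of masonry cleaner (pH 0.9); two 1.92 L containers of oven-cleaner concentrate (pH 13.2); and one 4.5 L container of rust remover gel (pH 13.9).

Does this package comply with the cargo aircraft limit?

No

Masonry cleaner: pH 0.9 ≤ 1.5 → Category CR (Corrosive).
The oven-cleaner concentrate has pH 13.2, which is ≥ 11.5, so it is Category CR (Corrosive).
Rust remover gel: pH 13.9 ≥ 11.5 → Category CR (Corrosive).
Total Category CR: 4.07 L + (two 1.92 L containers = 3.84 L) + 4.5 L = 12.41 L.
12.41 L > 10 L (cargo aircraft limit, Category CR) — over the limit.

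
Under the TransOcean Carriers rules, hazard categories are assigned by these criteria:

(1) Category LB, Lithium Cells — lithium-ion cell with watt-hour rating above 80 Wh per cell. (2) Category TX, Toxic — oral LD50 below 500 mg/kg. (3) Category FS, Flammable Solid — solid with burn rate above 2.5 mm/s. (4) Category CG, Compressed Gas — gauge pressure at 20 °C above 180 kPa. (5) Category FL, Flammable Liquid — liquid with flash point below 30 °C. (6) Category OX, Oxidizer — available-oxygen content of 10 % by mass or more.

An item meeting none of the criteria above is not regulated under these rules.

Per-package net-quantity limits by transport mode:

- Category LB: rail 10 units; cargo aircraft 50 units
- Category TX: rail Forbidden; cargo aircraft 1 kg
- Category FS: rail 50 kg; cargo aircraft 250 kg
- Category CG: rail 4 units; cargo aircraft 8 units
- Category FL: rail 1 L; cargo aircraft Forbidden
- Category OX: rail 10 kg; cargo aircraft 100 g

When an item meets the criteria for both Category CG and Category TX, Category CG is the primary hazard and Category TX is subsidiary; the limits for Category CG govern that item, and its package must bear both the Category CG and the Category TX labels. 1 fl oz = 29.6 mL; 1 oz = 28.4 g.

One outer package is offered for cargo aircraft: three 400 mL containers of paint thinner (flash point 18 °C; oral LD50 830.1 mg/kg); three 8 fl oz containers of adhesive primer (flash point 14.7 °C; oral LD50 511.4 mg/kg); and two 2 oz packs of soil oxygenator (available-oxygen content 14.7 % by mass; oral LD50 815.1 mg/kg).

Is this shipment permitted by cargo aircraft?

With flash point 18 °C (< 30 °C), the paint thinner falls in Category FL.
The adhesive primer has flash point 14.7 °C, which is < 30 °C, so it is Category FL (Flammable Liquid).
With available-oxygen content 14.7 % by mass (≥ 10 % by mass), the soil oxygenator falls in Category OX.
Total Category FL: (three 400 mL containers = 1.2 L) + (three 8 fl oz containers = 710.4 mL) = 1910.4 mL.
Category FL is Forbidden by cargo aircraft.
Category OX quantity: two 2 oz packs = 113.6 g.
That exceeds the Category OX cargo aircraft limit of 100 g.

No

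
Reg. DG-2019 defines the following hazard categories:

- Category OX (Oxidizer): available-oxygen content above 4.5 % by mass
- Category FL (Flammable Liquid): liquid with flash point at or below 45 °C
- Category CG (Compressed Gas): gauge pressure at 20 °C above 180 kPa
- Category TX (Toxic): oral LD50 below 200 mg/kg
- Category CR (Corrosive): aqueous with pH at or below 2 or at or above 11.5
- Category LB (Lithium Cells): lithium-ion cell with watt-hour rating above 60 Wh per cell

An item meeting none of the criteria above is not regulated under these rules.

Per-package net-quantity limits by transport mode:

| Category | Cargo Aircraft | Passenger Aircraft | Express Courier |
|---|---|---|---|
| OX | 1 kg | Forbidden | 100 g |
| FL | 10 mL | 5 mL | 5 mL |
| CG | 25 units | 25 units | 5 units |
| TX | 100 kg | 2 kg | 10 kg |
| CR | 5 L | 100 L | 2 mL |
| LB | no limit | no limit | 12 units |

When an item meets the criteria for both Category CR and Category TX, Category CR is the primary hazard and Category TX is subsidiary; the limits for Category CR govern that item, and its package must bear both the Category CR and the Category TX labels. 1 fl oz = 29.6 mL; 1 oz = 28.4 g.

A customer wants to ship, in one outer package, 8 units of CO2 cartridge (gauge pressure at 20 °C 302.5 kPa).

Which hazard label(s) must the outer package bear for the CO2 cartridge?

The CO2 cartridge has gauge pressure at 20 °C 302.5 kPa, which is > 180 kPa, so it is Category CG (Compressed Gas).
Only the Category CG label is required.

Category CG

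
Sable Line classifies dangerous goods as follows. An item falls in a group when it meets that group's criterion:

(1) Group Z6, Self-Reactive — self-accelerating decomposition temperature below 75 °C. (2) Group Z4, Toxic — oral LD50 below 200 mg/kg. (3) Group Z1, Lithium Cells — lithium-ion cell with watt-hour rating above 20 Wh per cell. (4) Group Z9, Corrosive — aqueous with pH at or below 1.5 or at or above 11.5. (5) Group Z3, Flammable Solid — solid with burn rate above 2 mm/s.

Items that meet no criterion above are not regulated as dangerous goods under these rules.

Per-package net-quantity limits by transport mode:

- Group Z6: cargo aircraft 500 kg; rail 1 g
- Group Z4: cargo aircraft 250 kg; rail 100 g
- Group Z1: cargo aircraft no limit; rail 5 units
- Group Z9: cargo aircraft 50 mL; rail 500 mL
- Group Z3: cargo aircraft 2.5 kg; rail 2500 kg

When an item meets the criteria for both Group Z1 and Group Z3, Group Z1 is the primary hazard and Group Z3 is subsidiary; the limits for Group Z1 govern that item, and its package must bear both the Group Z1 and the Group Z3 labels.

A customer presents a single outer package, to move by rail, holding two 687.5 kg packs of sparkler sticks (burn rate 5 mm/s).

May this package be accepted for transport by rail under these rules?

With burn rate 5 mm/s (> 2 mm/s), the sparkler sticks fall in Group Z3.
Group Z3 quantity: two 687.5 kg packs = 1375 kg.
1375 kg ≤ 2500 kg (rail limit, Group Z3) — within limit.

Yes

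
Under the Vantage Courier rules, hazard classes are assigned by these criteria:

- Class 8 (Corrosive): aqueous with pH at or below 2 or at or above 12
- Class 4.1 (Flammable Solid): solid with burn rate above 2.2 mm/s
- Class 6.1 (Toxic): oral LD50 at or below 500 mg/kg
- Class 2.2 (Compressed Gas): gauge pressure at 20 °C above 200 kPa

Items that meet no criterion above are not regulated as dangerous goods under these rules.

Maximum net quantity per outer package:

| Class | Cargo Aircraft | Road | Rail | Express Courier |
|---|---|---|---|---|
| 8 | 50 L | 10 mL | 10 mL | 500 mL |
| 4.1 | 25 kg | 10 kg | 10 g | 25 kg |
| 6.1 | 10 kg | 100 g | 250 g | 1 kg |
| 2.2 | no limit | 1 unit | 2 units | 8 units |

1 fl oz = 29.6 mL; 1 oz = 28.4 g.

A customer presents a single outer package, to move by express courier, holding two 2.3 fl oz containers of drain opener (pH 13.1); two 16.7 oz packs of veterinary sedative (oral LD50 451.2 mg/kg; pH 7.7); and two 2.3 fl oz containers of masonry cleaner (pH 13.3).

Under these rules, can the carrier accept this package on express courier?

pH 13.1 meets the Class 8 criterion (Corrosive), so the drain opener is Class 8.
Veterinary sedative: oral LD50 451.2 mg/kg ≤ 500 mg/kg → Class 6.1 (Toxic).
Masonry cleaner: pH 13.3 ≥ 12 → Class 8 (Corrosive).
Class 8 net quantity: (two 2.3 fl oz containers = 136.16 mL) + (two 2.3 fl oz containers = 136.16 mL) = 272.32 mL.
That is within the Class 8 express courier limit of 500 mL.
Class 6.1 quantity: two 16.7 oz packs = 948.56 g.
That is within the Class 6.1 express courier limit of 1 kg.
Every hazard class is within its express courier limit and no segregation rule is violated.

Yes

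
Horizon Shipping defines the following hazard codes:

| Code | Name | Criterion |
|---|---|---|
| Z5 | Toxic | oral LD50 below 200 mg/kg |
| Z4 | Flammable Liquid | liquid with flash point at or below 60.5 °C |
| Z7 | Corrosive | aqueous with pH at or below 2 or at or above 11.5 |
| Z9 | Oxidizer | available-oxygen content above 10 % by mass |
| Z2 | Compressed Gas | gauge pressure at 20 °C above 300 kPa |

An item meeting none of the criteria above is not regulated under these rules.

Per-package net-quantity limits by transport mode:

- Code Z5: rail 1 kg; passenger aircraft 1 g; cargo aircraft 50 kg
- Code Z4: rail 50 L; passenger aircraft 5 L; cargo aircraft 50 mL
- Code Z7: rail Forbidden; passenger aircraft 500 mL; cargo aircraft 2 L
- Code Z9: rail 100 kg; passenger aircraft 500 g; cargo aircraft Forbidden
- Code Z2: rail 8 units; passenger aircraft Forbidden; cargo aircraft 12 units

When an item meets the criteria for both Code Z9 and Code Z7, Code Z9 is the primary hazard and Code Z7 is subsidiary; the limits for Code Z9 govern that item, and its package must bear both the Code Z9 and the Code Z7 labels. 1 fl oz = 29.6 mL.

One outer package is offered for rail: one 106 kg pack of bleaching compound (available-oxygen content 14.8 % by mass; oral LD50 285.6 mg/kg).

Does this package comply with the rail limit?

No

Available-oxygen content 14.8 % by mass meets the Code Z9 criterion (Oxidizer), so the bleaching compound is Code Z9.
Code Z9 quantity: 106 kg.
That exceeds the Code Z9 rail limit of 100 kg.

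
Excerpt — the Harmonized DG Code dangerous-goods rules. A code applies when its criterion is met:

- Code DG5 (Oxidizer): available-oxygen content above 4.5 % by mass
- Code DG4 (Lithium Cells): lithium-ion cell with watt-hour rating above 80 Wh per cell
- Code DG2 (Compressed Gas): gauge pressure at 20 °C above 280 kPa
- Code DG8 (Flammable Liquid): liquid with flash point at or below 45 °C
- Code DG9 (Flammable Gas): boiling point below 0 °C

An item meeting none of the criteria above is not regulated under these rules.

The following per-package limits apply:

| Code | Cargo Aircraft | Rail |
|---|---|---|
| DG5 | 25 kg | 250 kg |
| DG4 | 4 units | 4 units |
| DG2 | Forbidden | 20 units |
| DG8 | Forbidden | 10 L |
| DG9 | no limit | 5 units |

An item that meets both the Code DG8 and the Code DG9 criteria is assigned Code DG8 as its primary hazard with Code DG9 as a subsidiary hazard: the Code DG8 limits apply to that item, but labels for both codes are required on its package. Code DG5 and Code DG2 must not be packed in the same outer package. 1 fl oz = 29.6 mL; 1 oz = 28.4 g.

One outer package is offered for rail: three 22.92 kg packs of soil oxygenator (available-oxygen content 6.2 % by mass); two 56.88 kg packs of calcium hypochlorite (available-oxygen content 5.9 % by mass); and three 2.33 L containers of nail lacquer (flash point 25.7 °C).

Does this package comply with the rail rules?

Yes

Soil oxygenator: available-oxygen content 6.2 % by mass > 4.5 % by mass → Code DG5 (Oxidizer).
With available-oxygen content 5.9 % by mass (> 4.5 % by mass), the calcium hypochlorite falls in Code DG5.
Flash point 25.7 °C meets the Code DG8 criterion (Flammable Liquid), so the nail lacquer is Code DG8.
Code DG5 net quantity: (three 22.92 kg packs = 68.76 kg) + (two 56.88 kg packs = 113.76 kg) = 182.52 kg.
182.52 kg is within the rail limit of 250 kg for Code DG5.
Code DG8 quantity: three 2.33 L containers = 6.99 L.
6.99 L ≤ 10 L (rail limit, Code DG8) — within limit.
The segregation rule (Code DG5 with Code DG2) does not apply to Code DG5 with Code DG8.
Every hazard code is within its rail limit and no segregation rule is violated.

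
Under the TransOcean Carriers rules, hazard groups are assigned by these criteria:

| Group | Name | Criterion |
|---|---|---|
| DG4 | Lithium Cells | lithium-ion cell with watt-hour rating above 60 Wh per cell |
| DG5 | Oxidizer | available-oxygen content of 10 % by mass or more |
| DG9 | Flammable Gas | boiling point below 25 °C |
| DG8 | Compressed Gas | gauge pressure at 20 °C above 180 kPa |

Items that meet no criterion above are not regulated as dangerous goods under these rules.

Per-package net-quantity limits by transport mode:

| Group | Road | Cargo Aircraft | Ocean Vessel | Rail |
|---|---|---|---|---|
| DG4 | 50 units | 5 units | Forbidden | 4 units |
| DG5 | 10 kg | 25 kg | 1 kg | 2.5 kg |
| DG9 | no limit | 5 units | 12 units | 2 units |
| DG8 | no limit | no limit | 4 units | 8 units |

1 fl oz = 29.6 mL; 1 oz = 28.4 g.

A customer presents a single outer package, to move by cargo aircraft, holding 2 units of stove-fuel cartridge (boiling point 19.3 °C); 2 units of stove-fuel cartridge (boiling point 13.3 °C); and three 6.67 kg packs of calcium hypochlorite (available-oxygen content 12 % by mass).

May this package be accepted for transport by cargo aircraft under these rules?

With boiling point 19.3 °C (< 25 °C), the stove-fuel cartridge falls in Group DG9.
With boiling point 13.3 °C (< 25 °C), the stove-fuel cartridge falls in Group DG9.
With available-oxygen content 12 % by mass (≥ 10 % by mass), the calcium hypochlorite falls in Group DG5.
Group DG9 net quantity: 2 units + 2 units = 4 units.
4 units ≤ 5 units (cargo aircraft limit, Group DG9) — within limit.
Group DG5 quantity: three 6.67 kg packs = 20.01 kg.
20.01 kg ≤ 25 kg (cargo aircraft limit, Group DG5) — within limit.
Every hazard group is within its cargo aircraft limit and no segregation rule is violated.

Yes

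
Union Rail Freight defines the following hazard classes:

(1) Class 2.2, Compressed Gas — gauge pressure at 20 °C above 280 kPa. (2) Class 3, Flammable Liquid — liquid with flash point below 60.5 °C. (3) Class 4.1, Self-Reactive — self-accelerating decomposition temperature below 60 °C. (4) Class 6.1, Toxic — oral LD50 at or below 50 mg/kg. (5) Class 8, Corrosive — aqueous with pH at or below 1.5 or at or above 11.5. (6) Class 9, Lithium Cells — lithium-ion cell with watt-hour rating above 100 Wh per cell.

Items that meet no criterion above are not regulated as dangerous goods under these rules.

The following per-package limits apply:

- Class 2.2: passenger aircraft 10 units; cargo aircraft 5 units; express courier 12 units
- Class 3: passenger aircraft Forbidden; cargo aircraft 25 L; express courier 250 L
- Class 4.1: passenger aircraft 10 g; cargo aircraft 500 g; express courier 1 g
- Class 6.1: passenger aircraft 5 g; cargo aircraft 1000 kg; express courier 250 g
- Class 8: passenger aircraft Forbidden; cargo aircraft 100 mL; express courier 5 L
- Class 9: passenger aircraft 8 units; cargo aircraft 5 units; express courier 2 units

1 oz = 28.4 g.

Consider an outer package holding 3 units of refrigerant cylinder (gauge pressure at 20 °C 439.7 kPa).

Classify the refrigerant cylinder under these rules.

Class 2.2

With gauge pressure at 20 °C 439.7 kPa (> 280 kPa), the refrigerant cylinder falls in Class 2.2.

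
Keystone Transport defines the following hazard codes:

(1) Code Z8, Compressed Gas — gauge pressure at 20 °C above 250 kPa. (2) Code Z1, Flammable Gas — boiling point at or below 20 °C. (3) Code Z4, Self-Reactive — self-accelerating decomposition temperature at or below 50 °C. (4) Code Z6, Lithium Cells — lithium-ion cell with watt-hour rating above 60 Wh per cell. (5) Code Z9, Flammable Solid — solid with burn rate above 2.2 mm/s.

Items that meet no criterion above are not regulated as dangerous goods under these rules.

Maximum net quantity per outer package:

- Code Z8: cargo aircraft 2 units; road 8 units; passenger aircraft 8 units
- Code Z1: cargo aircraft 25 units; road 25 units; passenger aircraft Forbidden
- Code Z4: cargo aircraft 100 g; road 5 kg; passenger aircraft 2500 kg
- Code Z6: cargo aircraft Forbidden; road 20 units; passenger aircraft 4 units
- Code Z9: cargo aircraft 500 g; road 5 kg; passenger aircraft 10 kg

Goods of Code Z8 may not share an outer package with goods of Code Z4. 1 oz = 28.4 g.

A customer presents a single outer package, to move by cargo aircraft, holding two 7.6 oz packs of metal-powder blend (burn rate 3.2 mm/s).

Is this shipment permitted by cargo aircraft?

Yes

With burn rate 3.2 mm/s (> 2.2 mm/s), the metal-powder blend falls in Code Z9.
Code Z9 quantity: two 7.6 oz packs = 431.68 g.
That is within the Code Z9 cargo aircraft limit of 500 g.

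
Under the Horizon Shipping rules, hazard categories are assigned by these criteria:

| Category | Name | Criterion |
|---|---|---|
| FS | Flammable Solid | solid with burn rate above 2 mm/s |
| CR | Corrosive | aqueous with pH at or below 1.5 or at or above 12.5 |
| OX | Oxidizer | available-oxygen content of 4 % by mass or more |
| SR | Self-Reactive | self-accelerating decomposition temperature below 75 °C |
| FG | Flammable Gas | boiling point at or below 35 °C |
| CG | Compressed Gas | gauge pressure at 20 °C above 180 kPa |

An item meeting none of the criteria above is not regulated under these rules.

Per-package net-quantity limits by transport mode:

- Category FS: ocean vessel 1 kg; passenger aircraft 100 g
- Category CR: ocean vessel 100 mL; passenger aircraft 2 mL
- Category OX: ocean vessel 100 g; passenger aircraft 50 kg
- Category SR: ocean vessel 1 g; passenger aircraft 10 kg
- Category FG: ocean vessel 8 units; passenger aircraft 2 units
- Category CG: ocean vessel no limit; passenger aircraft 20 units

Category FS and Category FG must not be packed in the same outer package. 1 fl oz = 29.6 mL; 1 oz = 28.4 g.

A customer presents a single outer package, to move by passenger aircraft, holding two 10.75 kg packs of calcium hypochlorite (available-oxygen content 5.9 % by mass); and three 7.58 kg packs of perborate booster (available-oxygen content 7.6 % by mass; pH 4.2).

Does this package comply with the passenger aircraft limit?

Available-oxygen content 5.9 % by mass meets the Category OX criterion (Oxidizer), so the calcium hypochlorite is Category OX.
With available-oxygen content 7.6 % by mass (≥ 4 % by mass), the perborate booster falls in Category OX.
Category OX net quantity: (two 10.75 kg packs = 21.5 kg) + (three 7.58 kg packs = 22.74 kg) = 44.24 kg.
44.24 kg is within the passenger aircraft limit of 50 kg for Category OX.

Yes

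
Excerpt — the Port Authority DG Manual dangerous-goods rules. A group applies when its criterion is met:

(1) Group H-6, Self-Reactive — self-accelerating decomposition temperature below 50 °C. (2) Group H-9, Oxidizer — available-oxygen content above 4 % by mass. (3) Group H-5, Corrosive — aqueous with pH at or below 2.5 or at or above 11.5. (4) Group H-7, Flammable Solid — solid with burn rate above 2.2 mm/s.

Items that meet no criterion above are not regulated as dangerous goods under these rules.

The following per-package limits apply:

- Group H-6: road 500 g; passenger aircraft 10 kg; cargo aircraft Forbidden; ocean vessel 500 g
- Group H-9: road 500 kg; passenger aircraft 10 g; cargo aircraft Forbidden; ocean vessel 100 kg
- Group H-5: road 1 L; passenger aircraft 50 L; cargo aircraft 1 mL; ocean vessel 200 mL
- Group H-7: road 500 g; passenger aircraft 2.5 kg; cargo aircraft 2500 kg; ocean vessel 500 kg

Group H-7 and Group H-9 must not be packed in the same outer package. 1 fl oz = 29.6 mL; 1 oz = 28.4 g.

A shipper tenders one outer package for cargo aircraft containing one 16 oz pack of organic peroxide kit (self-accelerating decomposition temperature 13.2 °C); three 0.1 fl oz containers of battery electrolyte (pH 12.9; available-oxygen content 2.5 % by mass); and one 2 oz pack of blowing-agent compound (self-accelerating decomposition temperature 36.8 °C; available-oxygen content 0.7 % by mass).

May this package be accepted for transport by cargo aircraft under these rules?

With self-accelerating decomposition temperature 13.2 °C (< 50 °C), the organic peroxide kit falls in Group H-6.
The battery electrolyte has pH 12.9, which is ≥ 11.5, so it is Group H-5 (Corrosive).
With self-accelerating decomposition temperature 36.8 °C (< 50 °C), the blowing-agent compound falls in Group H-6.
Total Group H-6: (one 16 oz pack = 454.4 g) + (one 2 oz pack = 56.8 g) = 511.2 g.
Group H-6 is Forbidden by cargo aircraft.
Group H-5 quantity: three 0.1 fl oz containers = 8.88 mL.
8.88 mL exceeds the cargo aircraft limit of 1 mL for Group H-5.
The segregation rule (Group H-7 with Group H-9) does not apply to Group H-6 with Group H-5.

No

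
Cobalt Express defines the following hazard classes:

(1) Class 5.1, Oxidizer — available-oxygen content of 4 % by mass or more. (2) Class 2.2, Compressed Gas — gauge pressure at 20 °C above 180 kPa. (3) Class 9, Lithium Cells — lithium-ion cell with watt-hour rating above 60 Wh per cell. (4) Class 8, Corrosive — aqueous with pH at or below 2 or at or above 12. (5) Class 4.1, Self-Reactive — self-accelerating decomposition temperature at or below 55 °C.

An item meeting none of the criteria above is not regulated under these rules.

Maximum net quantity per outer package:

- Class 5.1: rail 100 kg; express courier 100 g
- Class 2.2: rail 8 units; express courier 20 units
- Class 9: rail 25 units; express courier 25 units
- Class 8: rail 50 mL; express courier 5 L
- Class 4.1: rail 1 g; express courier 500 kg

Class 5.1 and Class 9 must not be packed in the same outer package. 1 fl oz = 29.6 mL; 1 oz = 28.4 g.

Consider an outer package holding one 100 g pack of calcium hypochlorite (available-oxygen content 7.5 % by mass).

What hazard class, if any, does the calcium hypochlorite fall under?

With available-oxygen content 7.5 % by mass (≥ 4 % by mass), the calcium hypochlorite falls in Class 5.1.

Class 5.1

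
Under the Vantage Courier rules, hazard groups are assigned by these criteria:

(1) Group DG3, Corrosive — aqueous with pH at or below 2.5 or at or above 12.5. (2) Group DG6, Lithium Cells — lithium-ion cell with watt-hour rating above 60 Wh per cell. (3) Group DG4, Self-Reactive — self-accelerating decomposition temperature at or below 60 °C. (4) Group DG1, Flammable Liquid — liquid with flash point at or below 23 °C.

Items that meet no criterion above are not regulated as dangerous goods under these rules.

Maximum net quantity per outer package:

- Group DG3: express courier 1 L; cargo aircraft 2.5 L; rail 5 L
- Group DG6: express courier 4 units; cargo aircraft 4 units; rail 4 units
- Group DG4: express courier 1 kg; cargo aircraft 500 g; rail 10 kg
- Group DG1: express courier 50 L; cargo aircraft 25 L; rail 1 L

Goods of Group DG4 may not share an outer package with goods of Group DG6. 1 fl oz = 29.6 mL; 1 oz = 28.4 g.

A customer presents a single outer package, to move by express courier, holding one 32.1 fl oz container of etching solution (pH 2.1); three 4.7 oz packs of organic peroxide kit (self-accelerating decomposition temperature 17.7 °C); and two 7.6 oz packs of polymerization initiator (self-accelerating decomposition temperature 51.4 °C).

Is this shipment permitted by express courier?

Yes

Etching solution: pH 2.1 ≤ 2.5 → Group DG3 (Corrosive).
With self-accelerating decomposition temperature 17.7 °C (≤ 60 °C), the organic peroxide kit falls in Group DG4.
The polymerization initiator has self-accelerating decomposition temperature 51.4 °C, which is ≤ 60 °C, so it is Group DG4 (Self-Reactive).
Group DG4 net quantity: (three 4.7 oz packs = 400.44 g) + (two 7.6 oz packs = 431.68 g) = 832.12 g.
832.12 g is within the express courier limit of 1 kg for Group DG4.
Group DG3 quantity: one 32.1 fl oz container = 950.16 mL.
950.16 mL ≤ 1 L (express courier limit, Group DG3) — within limit.
The segregation rule (Group DG4 with Group DG6) does not apply to Group DG4 with Group DG3.
Every hazard group is within its express courier limit and no segregation rule is violated.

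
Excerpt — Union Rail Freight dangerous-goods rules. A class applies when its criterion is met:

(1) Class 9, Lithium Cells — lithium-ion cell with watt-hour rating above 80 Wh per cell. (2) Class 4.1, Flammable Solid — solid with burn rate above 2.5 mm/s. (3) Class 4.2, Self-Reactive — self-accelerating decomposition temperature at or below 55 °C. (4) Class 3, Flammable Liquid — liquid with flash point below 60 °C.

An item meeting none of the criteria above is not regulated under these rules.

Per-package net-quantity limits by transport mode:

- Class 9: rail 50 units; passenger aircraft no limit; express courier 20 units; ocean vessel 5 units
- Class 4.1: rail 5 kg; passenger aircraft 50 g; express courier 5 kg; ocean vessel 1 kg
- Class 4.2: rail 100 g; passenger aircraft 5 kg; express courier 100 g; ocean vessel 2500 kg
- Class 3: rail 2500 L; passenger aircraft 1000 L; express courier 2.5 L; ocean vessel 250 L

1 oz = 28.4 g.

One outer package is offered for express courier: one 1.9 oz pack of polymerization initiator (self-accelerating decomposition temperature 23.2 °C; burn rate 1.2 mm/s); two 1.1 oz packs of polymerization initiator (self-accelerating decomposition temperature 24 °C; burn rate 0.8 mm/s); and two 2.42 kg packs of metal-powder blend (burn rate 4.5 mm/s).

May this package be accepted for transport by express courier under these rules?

No

Self-accelerating decomposition temperature 23.2 °C meets the Class 4.2 criterion (Self-Reactive), so the polymerization initiator is Class 4.2.
Polymerization initiator: self-accelerating decomposition temperature 24 °C ≤ 55 °C → Class 4.2 (Self-Reactive).
With burn rate 4.5 mm/s (> 2.5 mm/s), the metal-powder blend falls in Class 4.1.
Total Class 4.2: (one 1.9 oz pack = 53.96 g) + (two 1.1 oz packs = 62.48 g) = 116.44 g.
116.44 g > 100 g (express courier limit, Class 4.2) — over the limit.
Class 4.1 quantity: two 2.42 kg packs = 4.84 kg.
That is within the Class 4.1 express courier limit of 5 kg.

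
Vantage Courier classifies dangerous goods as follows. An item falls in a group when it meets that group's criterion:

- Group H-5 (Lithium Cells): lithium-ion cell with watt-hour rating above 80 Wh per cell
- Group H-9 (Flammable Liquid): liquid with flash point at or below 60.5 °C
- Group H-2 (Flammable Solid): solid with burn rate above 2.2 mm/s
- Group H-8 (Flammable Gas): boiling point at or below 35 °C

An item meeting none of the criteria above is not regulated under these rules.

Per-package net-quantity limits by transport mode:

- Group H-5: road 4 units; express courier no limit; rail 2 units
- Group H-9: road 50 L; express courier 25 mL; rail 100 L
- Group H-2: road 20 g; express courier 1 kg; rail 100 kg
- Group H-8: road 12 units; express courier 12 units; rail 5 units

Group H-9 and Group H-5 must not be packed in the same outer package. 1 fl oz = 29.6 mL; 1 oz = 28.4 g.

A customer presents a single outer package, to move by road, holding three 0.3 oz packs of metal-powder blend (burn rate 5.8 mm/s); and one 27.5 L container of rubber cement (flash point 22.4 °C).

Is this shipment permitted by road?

No

With burn rate 5.8 mm/s (> 2.2 mm/s), the metal-powder blend falls in Group H-2.
The rubber cement has flash point 22.4 °C, which is ≤ 60.5 °C, so it is Group H-9 (Flammable Liquid).
Group H-2 quantity: three 0.3 oz packs = 25.56 g.
25.56 g > 20 g (road limit, Group H-2) — over the limit.
Group H-9 quantity: 27.5 L.
That is within the Group H-9 road limit of 50 L.
The segregation rule (Group H-9 with Group H-5) does not apply to Group H-2 with Group H-9.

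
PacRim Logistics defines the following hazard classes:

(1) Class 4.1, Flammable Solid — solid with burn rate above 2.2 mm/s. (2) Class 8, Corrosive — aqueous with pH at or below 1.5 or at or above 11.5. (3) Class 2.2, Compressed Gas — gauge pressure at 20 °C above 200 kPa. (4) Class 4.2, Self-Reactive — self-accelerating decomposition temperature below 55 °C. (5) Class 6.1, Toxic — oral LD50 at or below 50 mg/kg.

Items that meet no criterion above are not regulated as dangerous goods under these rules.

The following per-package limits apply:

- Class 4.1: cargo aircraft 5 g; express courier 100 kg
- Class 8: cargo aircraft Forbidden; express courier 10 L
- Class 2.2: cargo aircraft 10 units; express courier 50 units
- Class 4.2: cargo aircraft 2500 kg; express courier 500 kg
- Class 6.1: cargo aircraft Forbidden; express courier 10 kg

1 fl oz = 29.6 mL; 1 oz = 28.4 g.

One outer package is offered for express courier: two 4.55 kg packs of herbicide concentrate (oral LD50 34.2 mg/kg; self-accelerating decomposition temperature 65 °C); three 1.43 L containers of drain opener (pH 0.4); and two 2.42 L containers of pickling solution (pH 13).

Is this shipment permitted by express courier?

Yes

The herbicide concentrate has oral LD50 34.2 mg/kg, which is ≤ 50 mg/kg, so it is Class 6.1 (Toxic).
With pH 0.4 (≤ 1.5), the drain opener falls in Class 8.
The pickling solution has pH 13, which is ≥ 11.5, so it is Class 8 (Corrosive).
Total Class 8: (three 1.43 L containers = 4.29 L) + (two 2.42 L containers = 4.84 L) = 9.13 L.
That is within the Class 8 express courier limit of 10 L.
Class 6.1 quantity: two 4.55 kg packs = 9.1 kg.
9.1 kg ≤ 10 kg (express courier limit, Class 6.1) — within limit.
Every hazard class is within its express courier limit and no segregation rule is violated.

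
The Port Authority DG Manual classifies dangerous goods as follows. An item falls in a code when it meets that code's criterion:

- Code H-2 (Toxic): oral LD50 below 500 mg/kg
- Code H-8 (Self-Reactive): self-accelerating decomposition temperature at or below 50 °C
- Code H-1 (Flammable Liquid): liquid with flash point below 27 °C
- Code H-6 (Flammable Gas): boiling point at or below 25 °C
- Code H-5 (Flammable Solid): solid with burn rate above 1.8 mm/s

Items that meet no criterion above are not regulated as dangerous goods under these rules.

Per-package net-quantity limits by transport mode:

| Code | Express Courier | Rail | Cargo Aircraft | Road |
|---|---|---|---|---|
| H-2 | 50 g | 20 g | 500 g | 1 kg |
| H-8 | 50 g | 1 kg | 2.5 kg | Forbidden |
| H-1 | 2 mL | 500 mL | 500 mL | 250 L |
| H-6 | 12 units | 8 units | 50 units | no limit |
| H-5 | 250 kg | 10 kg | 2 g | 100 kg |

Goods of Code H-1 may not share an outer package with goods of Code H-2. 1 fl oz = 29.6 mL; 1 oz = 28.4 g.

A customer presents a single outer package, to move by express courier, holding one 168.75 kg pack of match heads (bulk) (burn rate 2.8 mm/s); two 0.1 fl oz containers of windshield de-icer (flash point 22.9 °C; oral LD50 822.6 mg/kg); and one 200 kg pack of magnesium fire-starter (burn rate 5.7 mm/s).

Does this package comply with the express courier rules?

No

The match heads (bulk) have burn rate 2.8 mm/s, which is > 1.8 mm/s, so they are Code H-5 (Flammable Solid).
Flash point 22.9 °C meets the Code H-1 criterion (Flammable Liquid), so the windshield de-icer is Code H-1.
Magnesium fire-starter: burn rate 5.7 mm/s > 1.8 mm/s → Code H-5 (Flammable Solid).
Code H-5 net quantity: 168.75 kg + 200 kg = 368.75 kg.
368.75 kg > 250 kg (express courier limit, Code H-5) — over the limit.
Code H-1 quantity: two 0.1 fl oz containers = 5.92 mL.
5.92 mL > 2 mL (express courier limit, Code H-1) — over the limit.
The segregation rule (Code H-1 with Code H-2) does not apply to Code H-5 with Code H-1.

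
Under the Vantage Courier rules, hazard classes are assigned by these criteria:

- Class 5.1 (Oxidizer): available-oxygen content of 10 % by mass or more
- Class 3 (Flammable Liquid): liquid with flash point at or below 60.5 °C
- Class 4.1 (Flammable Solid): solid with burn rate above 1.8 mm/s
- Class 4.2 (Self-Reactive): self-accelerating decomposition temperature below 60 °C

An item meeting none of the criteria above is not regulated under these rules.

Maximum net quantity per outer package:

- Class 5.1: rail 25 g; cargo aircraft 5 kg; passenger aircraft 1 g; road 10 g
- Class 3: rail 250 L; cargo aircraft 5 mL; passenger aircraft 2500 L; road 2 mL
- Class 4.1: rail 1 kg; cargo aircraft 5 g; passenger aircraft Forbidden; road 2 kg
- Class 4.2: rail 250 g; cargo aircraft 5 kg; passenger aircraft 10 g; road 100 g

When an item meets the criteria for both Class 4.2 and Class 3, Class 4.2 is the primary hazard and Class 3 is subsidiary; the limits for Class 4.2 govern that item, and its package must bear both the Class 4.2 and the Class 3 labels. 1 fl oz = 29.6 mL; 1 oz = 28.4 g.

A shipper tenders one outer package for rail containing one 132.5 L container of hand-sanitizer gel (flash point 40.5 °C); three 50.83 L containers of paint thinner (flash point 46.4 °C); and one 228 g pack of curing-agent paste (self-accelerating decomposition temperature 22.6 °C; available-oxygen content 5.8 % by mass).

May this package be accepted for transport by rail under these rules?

No

The hand-sanitizer gel has flash point 40.5 °C, which is ≤ 60.5 °C, so it is Class 3 (Flammable Liquid).
With flash point 46.4 °C (≤ 60.5 °C), the paint thinner falls in Class 3.
Self-accelerating decomposition temperature 22.6 °C meets the Class 4.2 criterion (Self-Reactive), so the curing-agent paste is Class 4.2.
Total Class 3: 132.5 L + (three 50.83 L containers = 152.49 L) = 284.99 L.
284.99 L exceeds the rail limit of 250 L for Class 3.
Class 4.2 quantity: 228 g.
228 g is within the rail limit of 250 g for Class 4.2.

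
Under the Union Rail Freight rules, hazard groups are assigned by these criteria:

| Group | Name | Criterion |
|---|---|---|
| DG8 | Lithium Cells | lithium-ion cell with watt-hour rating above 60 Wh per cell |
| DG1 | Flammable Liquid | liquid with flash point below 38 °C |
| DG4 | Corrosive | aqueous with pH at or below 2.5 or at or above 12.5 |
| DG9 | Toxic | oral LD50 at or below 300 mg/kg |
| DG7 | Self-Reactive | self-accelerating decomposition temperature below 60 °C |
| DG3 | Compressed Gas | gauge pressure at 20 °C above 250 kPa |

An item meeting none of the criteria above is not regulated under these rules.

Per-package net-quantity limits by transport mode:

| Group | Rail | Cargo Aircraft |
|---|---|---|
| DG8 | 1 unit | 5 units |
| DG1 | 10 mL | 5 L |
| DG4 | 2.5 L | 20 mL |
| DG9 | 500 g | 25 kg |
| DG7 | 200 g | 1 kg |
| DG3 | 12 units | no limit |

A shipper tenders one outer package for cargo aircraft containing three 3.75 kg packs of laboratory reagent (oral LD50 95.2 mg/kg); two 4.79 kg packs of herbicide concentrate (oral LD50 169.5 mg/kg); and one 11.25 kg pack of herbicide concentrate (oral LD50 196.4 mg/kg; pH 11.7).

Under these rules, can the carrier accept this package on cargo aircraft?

The laboratory reagent has oral LD50 95.2 mg/kg, which is ≤ 300 mg/kg, so it is Group DG9 (Toxic).
Herbicide concentrate: oral LD50 169.5 mg/kg ≤ 300 mg/kg → Group DG9 (Toxic).
With oral LD50 196.4 mg/kg (≤ 300 mg/kg), the herbicide concentrate falls in Group DG9.
Total Group DG9: (three 3.75 kg packs = 11.25 kg) + (two 4.79 kg packs = 9.58 kg) + 11.25 kg = 32.08 kg.
32.08 kg > 25 kg (cargo aircraft limit, Group DG9) — over the limit.

No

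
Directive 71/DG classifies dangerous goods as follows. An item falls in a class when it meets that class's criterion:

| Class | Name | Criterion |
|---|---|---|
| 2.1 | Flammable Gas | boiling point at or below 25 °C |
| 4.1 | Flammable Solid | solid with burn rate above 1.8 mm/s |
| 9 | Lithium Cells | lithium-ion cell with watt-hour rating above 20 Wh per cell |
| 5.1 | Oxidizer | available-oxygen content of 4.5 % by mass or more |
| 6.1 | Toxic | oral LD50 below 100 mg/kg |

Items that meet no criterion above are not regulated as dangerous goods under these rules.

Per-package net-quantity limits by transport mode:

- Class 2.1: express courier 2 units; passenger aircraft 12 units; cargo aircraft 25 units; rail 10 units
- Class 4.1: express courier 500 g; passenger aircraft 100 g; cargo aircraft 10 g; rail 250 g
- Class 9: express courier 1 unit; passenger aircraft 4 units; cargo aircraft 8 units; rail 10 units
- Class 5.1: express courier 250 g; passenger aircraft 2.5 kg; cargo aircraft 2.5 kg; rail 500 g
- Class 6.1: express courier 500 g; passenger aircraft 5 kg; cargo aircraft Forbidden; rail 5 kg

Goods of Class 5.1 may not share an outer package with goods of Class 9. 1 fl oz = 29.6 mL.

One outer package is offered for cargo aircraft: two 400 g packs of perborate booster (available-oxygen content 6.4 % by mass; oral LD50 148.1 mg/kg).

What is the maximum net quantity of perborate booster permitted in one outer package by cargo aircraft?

The perborate booster has available-oxygen content 6.4 % by mass, which is ≥ 4.5 % by mass, so it is Class 5.1 (Oxidizer).
The cargo aircraft limit for Class 5.1 is 2.5 kg.

2.5 kg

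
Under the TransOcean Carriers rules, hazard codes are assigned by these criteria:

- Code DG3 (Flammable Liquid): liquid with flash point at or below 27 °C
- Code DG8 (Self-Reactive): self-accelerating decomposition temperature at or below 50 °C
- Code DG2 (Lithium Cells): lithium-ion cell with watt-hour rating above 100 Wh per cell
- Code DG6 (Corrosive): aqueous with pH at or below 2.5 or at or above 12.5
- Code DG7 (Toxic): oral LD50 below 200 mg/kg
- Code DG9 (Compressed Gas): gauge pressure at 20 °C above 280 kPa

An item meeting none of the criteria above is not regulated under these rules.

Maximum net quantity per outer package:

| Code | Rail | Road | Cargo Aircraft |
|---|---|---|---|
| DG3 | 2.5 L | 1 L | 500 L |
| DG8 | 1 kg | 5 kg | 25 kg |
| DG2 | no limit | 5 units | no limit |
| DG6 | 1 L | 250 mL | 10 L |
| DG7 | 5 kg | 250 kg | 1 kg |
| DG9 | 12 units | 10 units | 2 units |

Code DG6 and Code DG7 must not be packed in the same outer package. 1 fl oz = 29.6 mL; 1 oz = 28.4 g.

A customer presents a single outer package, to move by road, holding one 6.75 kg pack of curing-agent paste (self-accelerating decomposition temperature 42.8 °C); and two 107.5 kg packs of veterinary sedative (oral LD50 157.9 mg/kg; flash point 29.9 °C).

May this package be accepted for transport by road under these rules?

The curing-agent paste has self-accelerating decomposition temperature 42.8 °C, which is ≤ 50 °C, so it is Code DG8 (Self-Reactive).
With oral LD50 157.9 mg/kg (< 200 mg/kg), the veterinary sedative falls in Code DG7.
Code DG7 quantity: two 107.5 kg packs = 215 kg.
215 kg ≤ 250 kg (road limit, Code DG7) — within limit.
Code DG8 quantity: 6.75 kg.
6.75 kg exceeds the road limit of 5 kg for Code DG8.
The segregation rule (Code DG6 with Code DG7) does not apply to Code DG7 with Code DG8.

No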